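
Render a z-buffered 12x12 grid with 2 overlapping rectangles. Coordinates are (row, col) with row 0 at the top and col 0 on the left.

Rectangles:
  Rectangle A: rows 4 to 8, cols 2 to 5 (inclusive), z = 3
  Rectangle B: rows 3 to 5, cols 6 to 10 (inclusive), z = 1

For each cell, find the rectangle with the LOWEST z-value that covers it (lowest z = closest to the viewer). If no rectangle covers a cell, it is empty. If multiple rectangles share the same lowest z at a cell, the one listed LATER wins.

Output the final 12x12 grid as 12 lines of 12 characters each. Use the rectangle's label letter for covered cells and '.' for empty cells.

............
............
............
......BBBBB.
..AAAABBBBB.
..AAAABBBBB.
..AAAA......
..AAAA......
..AAAA......
............
............
............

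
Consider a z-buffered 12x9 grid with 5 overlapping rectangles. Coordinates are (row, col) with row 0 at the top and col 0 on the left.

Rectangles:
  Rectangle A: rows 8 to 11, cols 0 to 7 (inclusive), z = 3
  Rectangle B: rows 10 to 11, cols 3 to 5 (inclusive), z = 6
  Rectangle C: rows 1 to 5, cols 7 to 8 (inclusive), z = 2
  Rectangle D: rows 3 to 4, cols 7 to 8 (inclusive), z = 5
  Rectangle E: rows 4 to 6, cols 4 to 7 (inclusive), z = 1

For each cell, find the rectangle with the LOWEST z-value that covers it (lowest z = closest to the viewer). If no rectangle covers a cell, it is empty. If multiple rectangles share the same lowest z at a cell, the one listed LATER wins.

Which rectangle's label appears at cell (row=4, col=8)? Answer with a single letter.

Check cell (4,8):
  A: rows 8-11 cols 0-7 -> outside (row miss)
  B: rows 10-11 cols 3-5 -> outside (row miss)
  C: rows 1-5 cols 7-8 z=2 -> covers; best now C (z=2)
  D: rows 3-4 cols 7-8 z=5 -> covers; best now C (z=2)
  E: rows 4-6 cols 4-7 -> outside (col miss)
Winner: C at z=2

Answer: C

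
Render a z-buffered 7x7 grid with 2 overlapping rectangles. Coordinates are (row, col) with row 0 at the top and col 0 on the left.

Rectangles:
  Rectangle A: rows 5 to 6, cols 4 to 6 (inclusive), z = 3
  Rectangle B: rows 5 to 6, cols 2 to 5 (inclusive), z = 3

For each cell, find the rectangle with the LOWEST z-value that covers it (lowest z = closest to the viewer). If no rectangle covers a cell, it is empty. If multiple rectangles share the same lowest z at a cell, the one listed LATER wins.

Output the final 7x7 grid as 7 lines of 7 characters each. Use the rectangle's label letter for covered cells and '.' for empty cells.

.......
.......
.......
.......
.......
..BBBBA
..BBBBA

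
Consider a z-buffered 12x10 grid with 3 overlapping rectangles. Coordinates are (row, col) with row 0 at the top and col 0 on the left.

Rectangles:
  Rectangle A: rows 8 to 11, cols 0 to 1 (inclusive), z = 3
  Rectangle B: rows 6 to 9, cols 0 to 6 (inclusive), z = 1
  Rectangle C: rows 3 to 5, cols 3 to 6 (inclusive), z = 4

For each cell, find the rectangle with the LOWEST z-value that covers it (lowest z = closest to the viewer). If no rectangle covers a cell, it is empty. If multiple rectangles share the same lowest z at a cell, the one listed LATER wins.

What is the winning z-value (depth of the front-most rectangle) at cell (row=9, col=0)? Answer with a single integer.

Answer: 1

Derivation:
Check cell (9,0):
  A: rows 8-11 cols 0-1 z=3 -> covers; best now A (z=3)
  B: rows 6-9 cols 0-6 z=1 -> covers; best now B (z=1)
  C: rows 3-5 cols 3-6 -> outside (row miss)
Winner: B at z=1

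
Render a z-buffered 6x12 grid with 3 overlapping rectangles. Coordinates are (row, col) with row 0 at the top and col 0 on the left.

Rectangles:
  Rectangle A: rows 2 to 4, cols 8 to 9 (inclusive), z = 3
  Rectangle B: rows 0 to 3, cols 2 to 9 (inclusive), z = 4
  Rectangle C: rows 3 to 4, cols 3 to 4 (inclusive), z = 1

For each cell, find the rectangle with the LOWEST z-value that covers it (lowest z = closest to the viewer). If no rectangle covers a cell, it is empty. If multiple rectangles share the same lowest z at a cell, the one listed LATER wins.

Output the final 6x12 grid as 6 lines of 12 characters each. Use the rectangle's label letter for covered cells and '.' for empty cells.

..BBBBBBBB..
..BBBBBBBB..
..BBBBBBAA..
..BCCBBBAA..
...CC...AA..
............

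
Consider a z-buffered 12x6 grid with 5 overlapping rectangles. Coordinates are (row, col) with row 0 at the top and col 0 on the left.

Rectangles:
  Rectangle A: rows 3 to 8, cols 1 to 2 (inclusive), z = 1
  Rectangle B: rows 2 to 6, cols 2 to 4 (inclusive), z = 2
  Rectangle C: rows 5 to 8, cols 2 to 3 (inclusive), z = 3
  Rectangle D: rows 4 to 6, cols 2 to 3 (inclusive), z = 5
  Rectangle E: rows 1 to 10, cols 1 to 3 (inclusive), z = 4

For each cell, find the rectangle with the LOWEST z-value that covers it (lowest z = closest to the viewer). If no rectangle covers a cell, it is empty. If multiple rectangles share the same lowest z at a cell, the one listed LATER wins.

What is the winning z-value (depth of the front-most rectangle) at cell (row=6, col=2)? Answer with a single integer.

Answer: 1

Derivation:
Check cell (6,2):
  A: rows 3-8 cols 1-2 z=1 -> covers; best now A (z=1)
  B: rows 2-6 cols 2-4 z=2 -> covers; best now A (z=1)
  C: rows 5-8 cols 2-3 z=3 -> covers; best now A (z=1)
  D: rows 4-6 cols 2-3 z=5 -> covers; best now A (z=1)
  E: rows 1-10 cols 1-3 z=4 -> covers; best now A (z=1)
Winner: A at z=1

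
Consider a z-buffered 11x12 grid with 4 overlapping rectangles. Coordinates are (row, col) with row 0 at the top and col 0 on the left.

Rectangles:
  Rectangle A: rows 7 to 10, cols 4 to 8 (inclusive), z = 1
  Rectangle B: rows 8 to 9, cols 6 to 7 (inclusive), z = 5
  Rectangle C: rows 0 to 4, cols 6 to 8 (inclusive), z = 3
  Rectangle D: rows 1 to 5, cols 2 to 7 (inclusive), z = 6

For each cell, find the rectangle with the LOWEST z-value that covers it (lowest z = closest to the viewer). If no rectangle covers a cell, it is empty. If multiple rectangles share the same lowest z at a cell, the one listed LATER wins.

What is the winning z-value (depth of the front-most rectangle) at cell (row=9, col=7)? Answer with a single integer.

Answer: 1

Derivation:
Check cell (9,7):
  A: rows 7-10 cols 4-8 z=1 -> covers; best now A (z=1)
  B: rows 8-9 cols 6-7 z=5 -> covers; best now A (z=1)
  C: rows 0-4 cols 6-8 -> outside (row miss)
  D: rows 1-5 cols 2-7 -> outside (row miss)
Winner: A at z=1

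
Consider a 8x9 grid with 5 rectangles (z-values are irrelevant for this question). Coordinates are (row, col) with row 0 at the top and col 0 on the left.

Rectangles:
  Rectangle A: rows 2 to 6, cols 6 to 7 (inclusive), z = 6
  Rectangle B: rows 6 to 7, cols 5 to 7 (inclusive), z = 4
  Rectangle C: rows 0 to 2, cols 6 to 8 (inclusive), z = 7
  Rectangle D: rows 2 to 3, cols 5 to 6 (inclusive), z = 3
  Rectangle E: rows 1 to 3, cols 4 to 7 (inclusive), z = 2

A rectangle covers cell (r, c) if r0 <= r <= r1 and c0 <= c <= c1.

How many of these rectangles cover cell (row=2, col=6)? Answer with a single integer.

Check cell (2,6):
  A: rows 2-6 cols 6-7 -> covers
  B: rows 6-7 cols 5-7 -> outside (row miss)
  C: rows 0-2 cols 6-8 -> covers
  D: rows 2-3 cols 5-6 -> covers
  E: rows 1-3 cols 4-7 -> covers
Count covering = 4

Answer: 4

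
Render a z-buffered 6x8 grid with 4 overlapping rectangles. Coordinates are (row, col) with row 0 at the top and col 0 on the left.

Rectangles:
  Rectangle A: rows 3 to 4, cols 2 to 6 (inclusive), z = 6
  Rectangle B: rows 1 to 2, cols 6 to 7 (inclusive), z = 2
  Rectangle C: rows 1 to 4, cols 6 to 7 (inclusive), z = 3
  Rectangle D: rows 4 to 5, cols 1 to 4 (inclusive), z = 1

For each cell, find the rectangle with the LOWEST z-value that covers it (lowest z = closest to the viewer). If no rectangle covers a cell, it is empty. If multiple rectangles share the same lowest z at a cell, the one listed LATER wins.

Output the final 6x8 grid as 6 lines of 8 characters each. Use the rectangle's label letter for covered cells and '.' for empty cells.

........
......BB
......BB
..AAAACC
.DDDDACC
.DDDD...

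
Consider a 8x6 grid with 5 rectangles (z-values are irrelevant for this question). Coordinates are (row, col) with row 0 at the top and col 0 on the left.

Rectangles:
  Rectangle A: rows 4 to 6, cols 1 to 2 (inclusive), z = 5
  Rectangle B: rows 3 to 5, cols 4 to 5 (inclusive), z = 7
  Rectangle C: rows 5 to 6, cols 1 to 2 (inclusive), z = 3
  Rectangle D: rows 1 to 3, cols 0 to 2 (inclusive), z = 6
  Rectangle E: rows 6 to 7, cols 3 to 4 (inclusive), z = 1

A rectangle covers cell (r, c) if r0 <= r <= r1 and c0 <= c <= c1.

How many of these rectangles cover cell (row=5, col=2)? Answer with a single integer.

Answer: 2

Derivation:
Check cell (5,2):
  A: rows 4-6 cols 1-2 -> covers
  B: rows 3-5 cols 4-5 -> outside (col miss)
  C: rows 5-6 cols 1-2 -> covers
  D: rows 1-3 cols 0-2 -> outside (row miss)
  E: rows 6-7 cols 3-4 -> outside (row miss)
Count covering = 2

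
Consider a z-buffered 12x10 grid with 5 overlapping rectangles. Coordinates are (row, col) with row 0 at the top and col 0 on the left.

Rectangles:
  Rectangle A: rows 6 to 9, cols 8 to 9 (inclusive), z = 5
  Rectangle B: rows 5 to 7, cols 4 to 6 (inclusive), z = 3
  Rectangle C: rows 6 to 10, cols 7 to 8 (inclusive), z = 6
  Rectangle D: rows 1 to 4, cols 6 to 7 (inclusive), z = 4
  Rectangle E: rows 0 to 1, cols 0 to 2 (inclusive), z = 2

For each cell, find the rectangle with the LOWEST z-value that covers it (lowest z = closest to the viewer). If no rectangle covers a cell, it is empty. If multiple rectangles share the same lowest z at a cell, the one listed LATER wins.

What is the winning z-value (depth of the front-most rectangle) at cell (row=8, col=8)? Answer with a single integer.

Check cell (8,8):
  A: rows 6-9 cols 8-9 z=5 -> covers; best now A (z=5)
  B: rows 5-7 cols 4-6 -> outside (row miss)
  C: rows 6-10 cols 7-8 z=6 -> covers; best now A (z=5)
  D: rows 1-4 cols 6-7 -> outside (row miss)
  E: rows 0-1 cols 0-2 -> outside (row miss)
Winner: A at z=5

Answer: 5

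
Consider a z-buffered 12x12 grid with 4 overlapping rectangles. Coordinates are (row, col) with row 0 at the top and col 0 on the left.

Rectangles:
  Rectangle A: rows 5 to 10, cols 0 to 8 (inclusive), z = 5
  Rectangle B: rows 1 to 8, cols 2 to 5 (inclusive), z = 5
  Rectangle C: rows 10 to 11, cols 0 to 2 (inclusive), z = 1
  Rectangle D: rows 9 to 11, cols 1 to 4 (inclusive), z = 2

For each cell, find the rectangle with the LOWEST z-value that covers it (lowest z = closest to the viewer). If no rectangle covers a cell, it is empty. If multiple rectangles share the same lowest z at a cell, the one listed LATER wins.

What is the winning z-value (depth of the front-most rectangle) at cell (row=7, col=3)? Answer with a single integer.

Check cell (7,3):
  A: rows 5-10 cols 0-8 z=5 -> covers; best now A (z=5)
  B: rows 1-8 cols 2-5 z=5 -> covers; best now B (z=5)
  C: rows 10-11 cols 0-2 -> outside (row miss)
  D: rows 9-11 cols 1-4 -> outside (row miss)
Winner: B at z=5

Answer: 5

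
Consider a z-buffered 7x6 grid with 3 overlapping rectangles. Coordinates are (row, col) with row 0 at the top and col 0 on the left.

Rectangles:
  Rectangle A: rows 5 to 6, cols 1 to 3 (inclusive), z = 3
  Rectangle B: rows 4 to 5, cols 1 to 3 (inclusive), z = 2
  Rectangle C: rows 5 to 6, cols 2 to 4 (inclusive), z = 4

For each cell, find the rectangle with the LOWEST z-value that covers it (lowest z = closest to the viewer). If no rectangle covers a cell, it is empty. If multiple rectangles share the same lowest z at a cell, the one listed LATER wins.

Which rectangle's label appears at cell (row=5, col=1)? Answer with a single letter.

Answer: B

Derivation:
Check cell (5,1):
  A: rows 5-6 cols 1-3 z=3 -> covers; best now A (z=3)
  B: rows 4-5 cols 1-3 z=2 -> covers; best now B (z=2)
  C: rows 5-6 cols 2-4 -> outside (col miss)
Winner: B at z=2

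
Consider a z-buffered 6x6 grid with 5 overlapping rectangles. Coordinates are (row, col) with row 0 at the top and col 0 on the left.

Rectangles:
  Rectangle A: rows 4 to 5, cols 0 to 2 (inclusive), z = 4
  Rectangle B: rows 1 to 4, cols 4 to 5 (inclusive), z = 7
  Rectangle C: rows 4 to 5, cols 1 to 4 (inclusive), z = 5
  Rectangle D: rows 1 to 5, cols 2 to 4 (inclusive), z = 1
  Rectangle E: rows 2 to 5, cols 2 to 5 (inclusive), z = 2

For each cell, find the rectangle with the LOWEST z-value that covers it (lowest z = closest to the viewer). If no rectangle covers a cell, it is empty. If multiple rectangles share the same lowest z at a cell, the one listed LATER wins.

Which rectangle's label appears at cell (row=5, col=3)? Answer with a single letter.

Check cell (5,3):
  A: rows 4-5 cols 0-2 -> outside (col miss)
  B: rows 1-4 cols 4-5 -> outside (row miss)
  C: rows 4-5 cols 1-4 z=5 -> covers; best now C (z=5)
  D: rows 1-5 cols 2-4 z=1 -> covers; best now D (z=1)
  E: rows 2-5 cols 2-5 z=2 -> covers; best now D (z=1)
Winner: D at z=1

Answer: D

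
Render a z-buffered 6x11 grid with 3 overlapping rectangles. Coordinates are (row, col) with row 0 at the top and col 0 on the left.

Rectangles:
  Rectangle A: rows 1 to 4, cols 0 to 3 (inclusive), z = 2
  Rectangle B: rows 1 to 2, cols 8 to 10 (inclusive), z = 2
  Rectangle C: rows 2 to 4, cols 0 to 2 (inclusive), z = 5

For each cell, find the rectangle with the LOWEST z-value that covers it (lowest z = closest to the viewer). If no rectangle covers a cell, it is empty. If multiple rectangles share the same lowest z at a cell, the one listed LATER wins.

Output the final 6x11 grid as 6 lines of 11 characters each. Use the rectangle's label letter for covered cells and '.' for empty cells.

...........
AAAA....BBB
AAAA....BBB
AAAA.......
AAAA.......
...........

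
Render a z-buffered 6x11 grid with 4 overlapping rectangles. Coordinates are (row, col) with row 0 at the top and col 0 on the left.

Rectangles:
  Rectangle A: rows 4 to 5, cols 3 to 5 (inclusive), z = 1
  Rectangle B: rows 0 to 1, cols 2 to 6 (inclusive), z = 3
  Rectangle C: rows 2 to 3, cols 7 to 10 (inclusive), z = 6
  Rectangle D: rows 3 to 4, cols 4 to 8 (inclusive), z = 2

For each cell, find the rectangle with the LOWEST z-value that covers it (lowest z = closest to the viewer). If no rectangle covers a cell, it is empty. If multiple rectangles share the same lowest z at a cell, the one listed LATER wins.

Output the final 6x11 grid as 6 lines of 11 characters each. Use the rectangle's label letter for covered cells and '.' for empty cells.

..BBBBB....
..BBBBB....
.......CCCC
....DDDDDCC
...AAADDD..
...AAA.....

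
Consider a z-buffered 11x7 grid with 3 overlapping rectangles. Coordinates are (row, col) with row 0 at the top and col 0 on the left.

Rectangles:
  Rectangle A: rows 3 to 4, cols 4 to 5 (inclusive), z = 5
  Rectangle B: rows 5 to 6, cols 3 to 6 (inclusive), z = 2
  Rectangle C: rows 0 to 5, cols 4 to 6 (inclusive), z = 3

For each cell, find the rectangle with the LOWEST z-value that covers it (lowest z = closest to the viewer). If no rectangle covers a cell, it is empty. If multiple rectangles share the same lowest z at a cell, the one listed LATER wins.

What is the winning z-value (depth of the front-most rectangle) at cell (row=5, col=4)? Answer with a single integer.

Answer: 2

Derivation:
Check cell (5,4):
  A: rows 3-4 cols 4-5 -> outside (row miss)
  B: rows 5-6 cols 3-6 z=2 -> covers; best now B (z=2)
  C: rows 0-5 cols 4-6 z=3 -> covers; best now B (z=2)
Winner: B at z=2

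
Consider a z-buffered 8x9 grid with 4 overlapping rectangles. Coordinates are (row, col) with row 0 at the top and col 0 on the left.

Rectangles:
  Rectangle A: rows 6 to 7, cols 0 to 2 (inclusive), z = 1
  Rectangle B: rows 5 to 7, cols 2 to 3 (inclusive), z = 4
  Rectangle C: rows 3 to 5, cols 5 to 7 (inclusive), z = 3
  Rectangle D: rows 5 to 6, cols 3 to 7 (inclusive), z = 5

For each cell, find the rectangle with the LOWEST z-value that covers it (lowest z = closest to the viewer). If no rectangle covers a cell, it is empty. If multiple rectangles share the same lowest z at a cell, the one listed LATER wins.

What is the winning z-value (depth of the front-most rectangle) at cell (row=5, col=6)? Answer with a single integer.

Answer: 3

Derivation:
Check cell (5,6):
  A: rows 6-7 cols 0-2 -> outside (row miss)
  B: rows 5-7 cols 2-3 -> outside (col miss)
  C: rows 3-5 cols 5-7 z=3 -> covers; best now C (z=3)
  D: rows 5-6 cols 3-7 z=5 -> covers; best now C (z=3)
Winner: C at z=3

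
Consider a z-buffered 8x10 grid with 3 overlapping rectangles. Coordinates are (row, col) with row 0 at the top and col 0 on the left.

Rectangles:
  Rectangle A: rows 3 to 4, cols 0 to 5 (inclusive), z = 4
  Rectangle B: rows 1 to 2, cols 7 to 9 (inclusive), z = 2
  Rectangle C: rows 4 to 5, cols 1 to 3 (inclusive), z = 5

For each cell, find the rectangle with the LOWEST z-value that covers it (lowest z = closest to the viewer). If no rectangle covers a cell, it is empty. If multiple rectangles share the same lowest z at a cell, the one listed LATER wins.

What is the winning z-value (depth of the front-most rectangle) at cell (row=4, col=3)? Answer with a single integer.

Answer: 4

Derivation:
Check cell (4,3):
  A: rows 3-4 cols 0-5 z=4 -> covers; best now A (z=4)
  B: rows 1-2 cols 7-9 -> outside (row miss)
  C: rows 4-5 cols 1-3 z=5 -> covers; best now A (z=4)
Winner: A at z=4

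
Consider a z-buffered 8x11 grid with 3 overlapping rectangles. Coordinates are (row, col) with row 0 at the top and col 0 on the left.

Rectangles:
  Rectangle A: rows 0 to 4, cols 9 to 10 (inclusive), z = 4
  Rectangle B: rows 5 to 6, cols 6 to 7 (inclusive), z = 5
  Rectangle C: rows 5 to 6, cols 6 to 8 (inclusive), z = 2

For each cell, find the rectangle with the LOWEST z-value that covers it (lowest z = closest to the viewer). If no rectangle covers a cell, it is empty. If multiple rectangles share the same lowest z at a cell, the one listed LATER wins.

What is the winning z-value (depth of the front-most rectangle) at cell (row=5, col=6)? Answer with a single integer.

Check cell (5,6):
  A: rows 0-4 cols 9-10 -> outside (row miss)
  B: rows 5-6 cols 6-7 z=5 -> covers; best now B (z=5)
  C: rows 5-6 cols 6-8 z=2 -> covers; best now C (z=2)
Winner: C at z=2

Answer: 2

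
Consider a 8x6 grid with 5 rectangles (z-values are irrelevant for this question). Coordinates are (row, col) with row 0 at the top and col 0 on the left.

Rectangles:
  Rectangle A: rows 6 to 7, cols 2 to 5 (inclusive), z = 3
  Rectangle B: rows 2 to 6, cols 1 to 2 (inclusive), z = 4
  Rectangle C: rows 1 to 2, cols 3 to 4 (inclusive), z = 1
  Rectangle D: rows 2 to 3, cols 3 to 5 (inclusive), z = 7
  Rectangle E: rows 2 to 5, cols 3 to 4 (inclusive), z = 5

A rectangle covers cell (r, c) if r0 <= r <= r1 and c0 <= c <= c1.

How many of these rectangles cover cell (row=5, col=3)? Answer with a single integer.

Check cell (5,3):
  A: rows 6-7 cols 2-5 -> outside (row miss)
  B: rows 2-6 cols 1-2 -> outside (col miss)
  C: rows 1-2 cols 3-4 -> outside (row miss)
  D: rows 2-3 cols 3-5 -> outside (row miss)
  E: rows 2-5 cols 3-4 -> covers
Count covering = 1

Answer: 1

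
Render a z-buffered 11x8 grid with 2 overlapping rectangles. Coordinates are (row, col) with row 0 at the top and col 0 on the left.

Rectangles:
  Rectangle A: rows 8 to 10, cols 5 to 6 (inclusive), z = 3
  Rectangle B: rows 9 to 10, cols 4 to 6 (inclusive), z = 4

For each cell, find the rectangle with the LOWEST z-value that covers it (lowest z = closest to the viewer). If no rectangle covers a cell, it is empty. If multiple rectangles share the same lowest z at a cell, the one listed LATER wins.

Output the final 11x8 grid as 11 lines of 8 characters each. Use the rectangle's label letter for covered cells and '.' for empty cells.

........
........
........
........
........
........
........
........
.....AA.
....BAA.
....BAA.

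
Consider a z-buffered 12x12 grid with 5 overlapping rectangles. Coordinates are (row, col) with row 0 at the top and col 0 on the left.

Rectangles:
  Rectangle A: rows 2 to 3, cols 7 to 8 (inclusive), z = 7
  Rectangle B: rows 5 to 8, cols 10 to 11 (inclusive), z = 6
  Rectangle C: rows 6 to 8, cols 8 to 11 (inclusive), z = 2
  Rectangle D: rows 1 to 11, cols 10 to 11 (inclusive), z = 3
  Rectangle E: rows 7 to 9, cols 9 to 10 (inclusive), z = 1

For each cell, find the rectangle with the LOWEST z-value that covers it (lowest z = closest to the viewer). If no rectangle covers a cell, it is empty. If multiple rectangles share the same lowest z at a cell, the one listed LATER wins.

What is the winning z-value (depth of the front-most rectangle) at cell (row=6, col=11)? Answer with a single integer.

Check cell (6,11):
  A: rows 2-3 cols 7-8 -> outside (row miss)
  B: rows 5-8 cols 10-11 z=6 -> covers; best now B (z=6)
  C: rows 6-8 cols 8-11 z=2 -> covers; best now C (z=2)
  D: rows 1-11 cols 10-11 z=3 -> covers; best now C (z=2)
  E: rows 7-9 cols 9-10 -> outside (row miss)
Winner: C at z=2

Answer: 2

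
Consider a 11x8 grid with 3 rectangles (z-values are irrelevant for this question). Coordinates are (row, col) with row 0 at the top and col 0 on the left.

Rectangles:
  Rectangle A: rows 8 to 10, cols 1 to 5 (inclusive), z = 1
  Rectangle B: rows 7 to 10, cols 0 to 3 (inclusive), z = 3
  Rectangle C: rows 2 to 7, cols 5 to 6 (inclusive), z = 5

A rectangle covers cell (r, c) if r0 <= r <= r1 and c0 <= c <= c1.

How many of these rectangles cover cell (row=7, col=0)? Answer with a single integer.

Answer: 1

Derivation:
Check cell (7,0):
  A: rows 8-10 cols 1-5 -> outside (row miss)
  B: rows 7-10 cols 0-3 -> covers
  C: rows 2-7 cols 5-6 -> outside (col miss)
Count covering = 1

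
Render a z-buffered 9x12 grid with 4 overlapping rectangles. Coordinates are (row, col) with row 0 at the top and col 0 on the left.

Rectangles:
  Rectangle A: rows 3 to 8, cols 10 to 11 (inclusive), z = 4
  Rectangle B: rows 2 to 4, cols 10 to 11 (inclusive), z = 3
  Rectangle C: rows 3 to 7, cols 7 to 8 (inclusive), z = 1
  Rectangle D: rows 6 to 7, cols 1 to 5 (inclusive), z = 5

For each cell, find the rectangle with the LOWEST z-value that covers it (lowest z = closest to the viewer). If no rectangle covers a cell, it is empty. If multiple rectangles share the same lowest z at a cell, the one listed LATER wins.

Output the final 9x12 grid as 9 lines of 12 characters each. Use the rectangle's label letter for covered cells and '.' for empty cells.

............
............
..........BB
.......CC.BB
.......CC.BB
.......CC.AA
.DDDDD.CC.AA
.DDDDD.CC.AA
..........AA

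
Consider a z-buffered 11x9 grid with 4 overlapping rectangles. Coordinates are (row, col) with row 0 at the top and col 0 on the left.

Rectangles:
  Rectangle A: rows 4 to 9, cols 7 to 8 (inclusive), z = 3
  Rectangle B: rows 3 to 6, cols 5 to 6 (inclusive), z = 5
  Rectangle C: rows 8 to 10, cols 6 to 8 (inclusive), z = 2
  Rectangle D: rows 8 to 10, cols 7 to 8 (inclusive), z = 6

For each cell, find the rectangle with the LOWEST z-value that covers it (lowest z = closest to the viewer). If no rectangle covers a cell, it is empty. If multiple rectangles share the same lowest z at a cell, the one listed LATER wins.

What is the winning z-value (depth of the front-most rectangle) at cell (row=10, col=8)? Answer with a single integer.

Answer: 2

Derivation:
Check cell (10,8):
  A: rows 4-9 cols 7-8 -> outside (row miss)
  B: rows 3-6 cols 5-6 -> outside (row miss)
  C: rows 8-10 cols 6-8 z=2 -> covers; best now C (z=2)
  D: rows 8-10 cols 7-8 z=6 -> covers; best now C (z=2)
Winner: C at z=2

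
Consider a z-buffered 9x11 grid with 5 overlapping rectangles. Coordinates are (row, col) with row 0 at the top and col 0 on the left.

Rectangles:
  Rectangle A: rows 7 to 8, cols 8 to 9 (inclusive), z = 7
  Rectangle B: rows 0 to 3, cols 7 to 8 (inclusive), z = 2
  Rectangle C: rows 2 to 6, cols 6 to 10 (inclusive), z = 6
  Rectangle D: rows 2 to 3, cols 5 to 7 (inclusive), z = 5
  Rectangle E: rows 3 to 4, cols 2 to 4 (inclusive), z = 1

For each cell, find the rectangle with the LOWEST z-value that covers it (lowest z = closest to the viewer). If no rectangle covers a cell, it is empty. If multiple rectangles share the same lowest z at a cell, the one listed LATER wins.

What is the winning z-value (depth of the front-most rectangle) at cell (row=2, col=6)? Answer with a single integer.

Answer: 5

Derivation:
Check cell (2,6):
  A: rows 7-8 cols 8-9 -> outside (row miss)
  B: rows 0-3 cols 7-8 -> outside (col miss)
  C: rows 2-6 cols 6-10 z=6 -> covers; best now C (z=6)
  D: rows 2-3 cols 5-7 z=5 -> covers; best now D (z=5)
  E: rows 3-4 cols 2-4 -> outside (row miss)
Winner: D at z=5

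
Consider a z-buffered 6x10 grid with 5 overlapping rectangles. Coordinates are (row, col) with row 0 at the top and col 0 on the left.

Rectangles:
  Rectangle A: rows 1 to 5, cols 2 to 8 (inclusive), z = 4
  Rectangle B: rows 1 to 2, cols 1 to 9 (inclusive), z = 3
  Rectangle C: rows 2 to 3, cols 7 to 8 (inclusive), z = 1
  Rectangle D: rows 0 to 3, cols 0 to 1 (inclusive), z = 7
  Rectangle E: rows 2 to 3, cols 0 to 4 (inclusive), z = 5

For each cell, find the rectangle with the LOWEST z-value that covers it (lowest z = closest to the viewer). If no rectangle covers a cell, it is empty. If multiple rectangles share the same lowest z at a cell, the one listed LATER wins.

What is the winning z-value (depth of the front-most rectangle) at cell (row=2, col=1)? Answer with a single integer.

Answer: 3

Derivation:
Check cell (2,1):
  A: rows 1-5 cols 2-8 -> outside (col miss)
  B: rows 1-2 cols 1-9 z=3 -> covers; best now B (z=3)
  C: rows 2-3 cols 7-8 -> outside (col miss)
  D: rows 0-3 cols 0-1 z=7 -> covers; best now B (z=3)
  E: rows 2-3 cols 0-4 z=5 -> covers; best now B (z=3)
Winner: B at z=3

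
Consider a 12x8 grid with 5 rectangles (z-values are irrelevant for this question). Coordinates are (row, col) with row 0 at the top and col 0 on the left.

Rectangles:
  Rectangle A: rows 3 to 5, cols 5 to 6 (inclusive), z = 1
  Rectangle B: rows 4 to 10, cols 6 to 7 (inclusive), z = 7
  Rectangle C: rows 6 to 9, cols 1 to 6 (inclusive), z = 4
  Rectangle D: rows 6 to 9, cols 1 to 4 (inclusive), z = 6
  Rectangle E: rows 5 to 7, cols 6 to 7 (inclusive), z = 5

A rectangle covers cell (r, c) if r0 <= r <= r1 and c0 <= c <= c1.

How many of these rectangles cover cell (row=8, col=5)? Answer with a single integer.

Check cell (8,5):
  A: rows 3-5 cols 5-6 -> outside (row miss)
  B: rows 4-10 cols 6-7 -> outside (col miss)
  C: rows 6-9 cols 1-6 -> covers
  D: rows 6-9 cols 1-4 -> outside (col miss)
  E: rows 5-7 cols 6-7 -> outside (row miss)
Count covering = 1

Answer: 1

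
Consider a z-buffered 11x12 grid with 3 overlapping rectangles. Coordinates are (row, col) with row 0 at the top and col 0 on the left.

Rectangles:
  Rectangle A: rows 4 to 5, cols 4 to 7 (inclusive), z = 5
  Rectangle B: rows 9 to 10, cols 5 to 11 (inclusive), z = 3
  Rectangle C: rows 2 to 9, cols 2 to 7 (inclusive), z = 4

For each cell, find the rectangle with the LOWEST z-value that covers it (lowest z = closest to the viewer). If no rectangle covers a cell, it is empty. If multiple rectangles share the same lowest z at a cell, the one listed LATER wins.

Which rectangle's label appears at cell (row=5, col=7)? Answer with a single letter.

Answer: C

Derivation:
Check cell (5,7):
  A: rows 4-5 cols 4-7 z=5 -> covers; best now A (z=5)
  B: rows 9-10 cols 5-11 -> outside (row miss)
  C: rows 2-9 cols 2-7 z=4 -> covers; best now C (z=4)
Winner: C at z=4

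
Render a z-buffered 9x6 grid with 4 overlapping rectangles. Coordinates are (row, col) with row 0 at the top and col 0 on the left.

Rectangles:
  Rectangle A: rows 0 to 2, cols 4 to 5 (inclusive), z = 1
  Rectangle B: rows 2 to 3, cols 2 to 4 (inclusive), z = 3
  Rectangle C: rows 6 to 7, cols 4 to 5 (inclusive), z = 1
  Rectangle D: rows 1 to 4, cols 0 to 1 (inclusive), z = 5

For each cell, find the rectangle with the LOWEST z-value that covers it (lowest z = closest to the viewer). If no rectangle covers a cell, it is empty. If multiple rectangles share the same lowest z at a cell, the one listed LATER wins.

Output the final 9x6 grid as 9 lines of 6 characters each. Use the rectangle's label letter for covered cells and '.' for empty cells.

....AA
DD..AA
DDBBAA
DDBBB.
DD....
......
....CC
....CC
......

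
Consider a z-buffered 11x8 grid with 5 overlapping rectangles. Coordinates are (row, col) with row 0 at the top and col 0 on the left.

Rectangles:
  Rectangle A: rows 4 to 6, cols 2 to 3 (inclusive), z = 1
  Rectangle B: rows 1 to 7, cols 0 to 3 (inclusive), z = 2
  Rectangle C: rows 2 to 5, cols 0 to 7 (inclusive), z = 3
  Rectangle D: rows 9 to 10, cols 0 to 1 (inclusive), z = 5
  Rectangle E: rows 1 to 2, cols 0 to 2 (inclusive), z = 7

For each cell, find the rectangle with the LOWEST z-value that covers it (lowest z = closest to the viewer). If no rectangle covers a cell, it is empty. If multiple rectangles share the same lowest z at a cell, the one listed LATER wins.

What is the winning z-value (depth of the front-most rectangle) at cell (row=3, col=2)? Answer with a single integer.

Check cell (3,2):
  A: rows 4-6 cols 2-3 -> outside (row miss)
  B: rows 1-7 cols 0-3 z=2 -> covers; best now B (z=2)
  C: rows 2-5 cols 0-7 z=3 -> covers; best now B (z=2)
  D: rows 9-10 cols 0-1 -> outside (row miss)
  E: rows 1-2 cols 0-2 -> outside (row miss)
Winner: B at z=2

Answer: 2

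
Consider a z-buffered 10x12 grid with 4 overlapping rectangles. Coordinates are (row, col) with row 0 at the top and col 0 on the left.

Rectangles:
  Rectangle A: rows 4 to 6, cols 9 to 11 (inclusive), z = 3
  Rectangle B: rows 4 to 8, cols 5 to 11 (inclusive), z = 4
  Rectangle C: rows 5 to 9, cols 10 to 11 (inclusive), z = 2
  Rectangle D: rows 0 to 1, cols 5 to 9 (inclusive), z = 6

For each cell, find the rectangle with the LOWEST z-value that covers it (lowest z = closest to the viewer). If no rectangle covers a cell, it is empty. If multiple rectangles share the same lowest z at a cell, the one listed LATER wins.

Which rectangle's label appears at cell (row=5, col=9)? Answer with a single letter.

Check cell (5,9):
  A: rows 4-6 cols 9-11 z=3 -> covers; best now A (z=3)
  B: rows 4-8 cols 5-11 z=4 -> covers; best now A (z=3)
  C: rows 5-9 cols 10-11 -> outside (col miss)
  D: rows 0-1 cols 5-9 -> outside (row miss)
Winner: A at z=3

Answer: A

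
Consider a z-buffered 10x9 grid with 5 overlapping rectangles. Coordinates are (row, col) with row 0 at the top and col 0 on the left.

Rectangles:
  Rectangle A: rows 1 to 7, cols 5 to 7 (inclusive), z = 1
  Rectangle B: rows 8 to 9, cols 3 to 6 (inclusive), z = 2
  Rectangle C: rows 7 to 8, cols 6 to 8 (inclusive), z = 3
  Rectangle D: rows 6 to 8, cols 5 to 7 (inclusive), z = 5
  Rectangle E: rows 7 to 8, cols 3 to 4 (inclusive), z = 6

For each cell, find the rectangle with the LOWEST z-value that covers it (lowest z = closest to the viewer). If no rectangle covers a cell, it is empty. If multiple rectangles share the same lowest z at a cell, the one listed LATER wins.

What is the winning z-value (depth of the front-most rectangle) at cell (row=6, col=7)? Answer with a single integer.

Check cell (6,7):
  A: rows 1-7 cols 5-7 z=1 -> covers; best now A (z=1)
  B: rows 8-9 cols 3-6 -> outside (row miss)
  C: rows 7-8 cols 6-8 -> outside (row miss)
  D: rows 6-8 cols 5-7 z=5 -> covers; best now A (z=1)
  E: rows 7-8 cols 3-4 -> outside (row miss)
Winner: A at z=1

Answer: 1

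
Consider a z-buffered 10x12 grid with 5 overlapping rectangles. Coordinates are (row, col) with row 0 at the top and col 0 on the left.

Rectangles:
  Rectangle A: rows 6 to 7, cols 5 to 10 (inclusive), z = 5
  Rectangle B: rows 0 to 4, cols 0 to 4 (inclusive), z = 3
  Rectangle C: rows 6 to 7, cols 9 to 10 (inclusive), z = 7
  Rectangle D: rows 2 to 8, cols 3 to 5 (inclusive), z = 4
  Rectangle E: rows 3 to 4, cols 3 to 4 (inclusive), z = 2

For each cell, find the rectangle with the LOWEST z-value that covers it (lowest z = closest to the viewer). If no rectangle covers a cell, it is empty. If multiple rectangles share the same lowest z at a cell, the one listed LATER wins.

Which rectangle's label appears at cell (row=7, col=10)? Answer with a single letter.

Check cell (7,10):
  A: rows 6-7 cols 5-10 z=5 -> covers; best now A (z=5)
  B: rows 0-4 cols 0-4 -> outside (row miss)
  C: rows 6-7 cols 9-10 z=7 -> covers; best now A (z=5)
  D: rows 2-8 cols 3-5 -> outside (col miss)
  E: rows 3-4 cols 3-4 -> outside (row miss)
Winner: A at z=5

Answer: A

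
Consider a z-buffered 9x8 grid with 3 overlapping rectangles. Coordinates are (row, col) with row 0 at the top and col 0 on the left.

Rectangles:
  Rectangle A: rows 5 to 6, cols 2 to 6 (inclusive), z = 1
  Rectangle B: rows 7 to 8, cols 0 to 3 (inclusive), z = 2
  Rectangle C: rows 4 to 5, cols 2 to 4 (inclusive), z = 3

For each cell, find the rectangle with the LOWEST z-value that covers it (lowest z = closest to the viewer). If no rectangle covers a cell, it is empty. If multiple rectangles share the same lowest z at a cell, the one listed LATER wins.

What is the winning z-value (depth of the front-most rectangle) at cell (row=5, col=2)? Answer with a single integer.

Answer: 1

Derivation:
Check cell (5,2):
  A: rows 5-6 cols 2-6 z=1 -> covers; best now A (z=1)
  B: rows 7-8 cols 0-3 -> outside (row miss)
  C: rows 4-5 cols 2-4 z=3 -> covers; best now A (z=1)
Winner: A at z=1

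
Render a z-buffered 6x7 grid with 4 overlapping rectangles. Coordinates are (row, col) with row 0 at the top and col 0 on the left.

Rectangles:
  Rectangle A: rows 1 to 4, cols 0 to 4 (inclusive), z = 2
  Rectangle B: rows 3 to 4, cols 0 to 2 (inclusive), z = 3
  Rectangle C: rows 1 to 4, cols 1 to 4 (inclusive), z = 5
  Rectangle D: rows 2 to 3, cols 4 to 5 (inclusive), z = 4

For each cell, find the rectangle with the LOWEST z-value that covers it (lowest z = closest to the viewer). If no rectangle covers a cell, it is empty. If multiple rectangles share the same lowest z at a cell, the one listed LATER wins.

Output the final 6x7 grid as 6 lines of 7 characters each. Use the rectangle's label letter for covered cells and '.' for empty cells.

.......
AAAAA..
AAAAAD.
AAAAAD.
AAAAA..
.......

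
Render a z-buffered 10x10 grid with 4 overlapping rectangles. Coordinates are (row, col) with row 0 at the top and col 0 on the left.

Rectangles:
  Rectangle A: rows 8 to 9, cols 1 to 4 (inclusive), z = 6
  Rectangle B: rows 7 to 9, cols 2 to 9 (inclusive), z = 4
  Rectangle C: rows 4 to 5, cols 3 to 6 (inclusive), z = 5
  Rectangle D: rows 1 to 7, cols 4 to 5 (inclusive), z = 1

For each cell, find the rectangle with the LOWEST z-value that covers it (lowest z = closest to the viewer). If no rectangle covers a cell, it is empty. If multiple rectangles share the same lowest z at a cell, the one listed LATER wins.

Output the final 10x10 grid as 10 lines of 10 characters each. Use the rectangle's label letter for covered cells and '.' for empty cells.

..........
....DD....
....DD....
....DD....
...CDDC...
...CDDC...
....DD....
..BBDDBBBB
.ABBBBBBBB
.ABBBBBBBB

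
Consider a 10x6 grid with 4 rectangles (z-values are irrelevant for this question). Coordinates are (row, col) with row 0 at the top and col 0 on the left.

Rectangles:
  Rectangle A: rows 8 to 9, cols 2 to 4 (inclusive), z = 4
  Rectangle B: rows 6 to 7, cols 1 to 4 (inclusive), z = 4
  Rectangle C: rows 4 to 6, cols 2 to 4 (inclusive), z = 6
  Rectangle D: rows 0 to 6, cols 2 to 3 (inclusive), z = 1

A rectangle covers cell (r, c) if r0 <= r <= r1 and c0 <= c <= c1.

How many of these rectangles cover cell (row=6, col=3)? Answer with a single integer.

Check cell (6,3):
  A: rows 8-9 cols 2-4 -> outside (row miss)
  B: rows 6-7 cols 1-4 -> covers
  C: rows 4-6 cols 2-4 -> covers
  D: rows 0-6 cols 2-3 -> covers
Count covering = 3

Answer: 3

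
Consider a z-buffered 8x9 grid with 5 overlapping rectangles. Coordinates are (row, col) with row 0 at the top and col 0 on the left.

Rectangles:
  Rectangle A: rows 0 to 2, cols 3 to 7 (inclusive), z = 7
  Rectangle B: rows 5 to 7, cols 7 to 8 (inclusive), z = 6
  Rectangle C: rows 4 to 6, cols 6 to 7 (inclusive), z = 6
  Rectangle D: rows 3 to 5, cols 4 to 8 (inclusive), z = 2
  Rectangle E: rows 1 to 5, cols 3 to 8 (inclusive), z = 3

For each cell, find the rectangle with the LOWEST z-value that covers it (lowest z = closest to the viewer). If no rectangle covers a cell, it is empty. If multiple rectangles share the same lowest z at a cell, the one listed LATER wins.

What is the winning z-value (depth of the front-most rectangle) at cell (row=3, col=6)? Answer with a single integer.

Answer: 2

Derivation:
Check cell (3,6):
  A: rows 0-2 cols 3-7 -> outside (row miss)
  B: rows 5-7 cols 7-8 -> outside (row miss)
  C: rows 4-6 cols 6-7 -> outside (row miss)
  D: rows 3-5 cols 4-8 z=2 -> covers; best now D (z=2)
  E: rows 1-5 cols 3-8 z=3 -> covers; best now D (z=2)
Winner: D at z=2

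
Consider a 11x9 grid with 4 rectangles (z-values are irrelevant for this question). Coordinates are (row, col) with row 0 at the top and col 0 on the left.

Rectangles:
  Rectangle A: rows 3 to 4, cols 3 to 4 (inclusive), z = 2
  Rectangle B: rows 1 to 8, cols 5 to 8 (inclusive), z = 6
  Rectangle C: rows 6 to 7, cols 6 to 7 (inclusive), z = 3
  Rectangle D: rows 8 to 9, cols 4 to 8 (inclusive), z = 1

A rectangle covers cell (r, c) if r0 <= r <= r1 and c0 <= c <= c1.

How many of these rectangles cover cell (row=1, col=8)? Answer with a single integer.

Check cell (1,8):
  A: rows 3-4 cols 3-4 -> outside (row miss)
  B: rows 1-8 cols 5-8 -> covers
  C: rows 6-7 cols 6-7 -> outside (row miss)
  D: rows 8-9 cols 4-8 -> outside (row miss)
Count covering = 1

Answer: 1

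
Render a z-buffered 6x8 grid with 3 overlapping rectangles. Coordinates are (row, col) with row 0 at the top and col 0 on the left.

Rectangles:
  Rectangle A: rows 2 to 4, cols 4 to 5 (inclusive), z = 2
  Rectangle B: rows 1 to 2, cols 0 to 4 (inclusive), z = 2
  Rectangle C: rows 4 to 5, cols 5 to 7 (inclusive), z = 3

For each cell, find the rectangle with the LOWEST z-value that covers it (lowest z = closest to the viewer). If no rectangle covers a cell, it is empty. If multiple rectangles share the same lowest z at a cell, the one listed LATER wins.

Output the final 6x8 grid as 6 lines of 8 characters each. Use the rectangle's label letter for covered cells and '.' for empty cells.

........
BBBBB...
BBBBBA..
....AA..
....AACC
.....CCC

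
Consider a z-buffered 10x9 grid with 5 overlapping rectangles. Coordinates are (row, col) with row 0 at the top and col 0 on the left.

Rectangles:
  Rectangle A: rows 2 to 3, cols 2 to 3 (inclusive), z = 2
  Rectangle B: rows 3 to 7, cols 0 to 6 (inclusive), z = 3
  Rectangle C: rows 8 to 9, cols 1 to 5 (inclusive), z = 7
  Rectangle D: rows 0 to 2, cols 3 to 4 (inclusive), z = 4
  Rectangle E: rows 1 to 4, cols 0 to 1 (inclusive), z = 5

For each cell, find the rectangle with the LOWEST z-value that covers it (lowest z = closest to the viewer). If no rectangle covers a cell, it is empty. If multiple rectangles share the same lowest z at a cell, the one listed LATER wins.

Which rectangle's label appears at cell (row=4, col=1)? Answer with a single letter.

Check cell (4,1):
  A: rows 2-3 cols 2-3 -> outside (row miss)
  B: rows 3-7 cols 0-6 z=3 -> covers; best now B (z=3)
  C: rows 8-9 cols 1-5 -> outside (row miss)
  D: rows 0-2 cols 3-4 -> outside (row miss)
  E: rows 1-4 cols 0-1 z=5 -> covers; best now B (z=3)
Winner: B at z=3

Answer: B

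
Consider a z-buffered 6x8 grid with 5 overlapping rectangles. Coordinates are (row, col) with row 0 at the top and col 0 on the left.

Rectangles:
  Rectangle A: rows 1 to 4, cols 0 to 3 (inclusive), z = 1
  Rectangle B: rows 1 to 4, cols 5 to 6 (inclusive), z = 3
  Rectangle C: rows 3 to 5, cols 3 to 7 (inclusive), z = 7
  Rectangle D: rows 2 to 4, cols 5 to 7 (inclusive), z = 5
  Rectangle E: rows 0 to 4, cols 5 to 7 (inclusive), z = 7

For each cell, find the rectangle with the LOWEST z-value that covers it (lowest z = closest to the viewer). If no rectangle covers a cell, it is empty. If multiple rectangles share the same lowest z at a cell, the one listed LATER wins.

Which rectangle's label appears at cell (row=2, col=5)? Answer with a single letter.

Answer: B

Derivation:
Check cell (2,5):
  A: rows 1-4 cols 0-3 -> outside (col miss)
  B: rows 1-4 cols 5-6 z=3 -> covers; best now B (z=3)
  C: rows 3-5 cols 3-7 -> outside (row miss)
  D: rows 2-4 cols 5-7 z=5 -> covers; best now B (z=3)
  E: rows 0-4 cols 5-7 z=7 -> covers; best now B (z=3)
Winner: B at z=3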